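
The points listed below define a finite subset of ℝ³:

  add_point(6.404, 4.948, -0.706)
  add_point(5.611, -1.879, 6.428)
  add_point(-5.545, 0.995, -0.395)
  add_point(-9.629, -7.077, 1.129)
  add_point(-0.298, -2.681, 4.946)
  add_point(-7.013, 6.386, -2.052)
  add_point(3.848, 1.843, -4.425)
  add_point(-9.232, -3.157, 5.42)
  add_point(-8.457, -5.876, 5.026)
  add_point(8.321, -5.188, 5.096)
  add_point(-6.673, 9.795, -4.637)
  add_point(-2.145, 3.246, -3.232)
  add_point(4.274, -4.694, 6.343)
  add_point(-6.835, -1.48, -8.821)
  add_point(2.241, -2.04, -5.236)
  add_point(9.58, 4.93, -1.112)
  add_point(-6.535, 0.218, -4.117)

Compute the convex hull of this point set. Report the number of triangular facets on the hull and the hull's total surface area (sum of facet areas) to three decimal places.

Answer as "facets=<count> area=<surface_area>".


facets=20 area=800.927

12 of the 17 inputs are extreme points: [0, 1, 3, 6, 7, 8, 9, 10, 12, 13, 14, 15].

Per-facet area ½‖(b−a)×(c−a)‖:
  f1: (p13, p10, p3) → 69.8239
  f2: (p7, p10, p3) → 48.1487
  f3: (p14, p13, p3) → 57.0451
  f4: (p9, p14, p3) → 88.9913
  f5: (p9, p14, p15) → 59.3463
  f6: (p1, p7, p10) → 121.9050
  f7: (p1, p9, p15) → 24.4152
  f8: (p6, p14, p15) → 10.0868
  f9: (p6, p14, p13) → 19.4643
  f10: (p6, p10, p15) → 44.5924
  f11: (p6, p13, p10) → 66.3051
  f12: (p8, p7, p3) → 5.7347
  f13: (p8, p9, p3) → 34.0781
  f14: (p0, p10, p15) → 11.7321
  f15: (p0, p1, p15) → 15.6368
  f16: (p0, p1, p10) → 67.1304
  f17: (p12, p1, p9) → 6.3511
  f18: (p12, p8, p9) → 11.9682
  f19: (p12, p1, p7) → 20.0836
  f20: (p12, p8, p7) → 18.0876
Σ area = 800.927

Euler characteristic 12−30+20 = 2 ✓


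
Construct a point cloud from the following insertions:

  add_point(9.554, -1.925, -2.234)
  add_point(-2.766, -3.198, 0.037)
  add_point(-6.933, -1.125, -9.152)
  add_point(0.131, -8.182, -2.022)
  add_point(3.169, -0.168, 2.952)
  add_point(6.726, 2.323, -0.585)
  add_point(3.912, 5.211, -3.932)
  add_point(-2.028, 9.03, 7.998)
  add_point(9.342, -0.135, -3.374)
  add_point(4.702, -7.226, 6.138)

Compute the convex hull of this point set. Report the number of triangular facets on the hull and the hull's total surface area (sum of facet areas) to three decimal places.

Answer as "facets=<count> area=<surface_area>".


Extreme-point indices: [0, 1, 2, 3, 5, 6, 7, 8, 9] — 9 of 10 on the boundary.

Triangle areas on the boundary:
  f1: (p3, p0, p2) → 68.6119
  f2: (p9, p7, p0) → 95.7387
  f3: (p9, p3, p0) → 47.6280
  f4: (p6, p7, p2) → 93.6361
  f5: (p1, p7, p2) → 70.8124
  f6: (p1, p3, p2) → 31.4787
  f7: (p1, p9, p7) → 76.3034
  f8: (p1, p9, p3) → 28.4738
  f9: (p5, p7, p0) → 16.3854
  f10: (p5, p6, p7) → 35.8101
  f11: (p8, p5, p0) → 4.7655
  f12: (p8, p5, p6) → 11.6317
  f13: (p8, p0, p2) → 17.9780
  f14: (p8, p6, p2) → 50.0499
Σ area = 649.304

Euler: V−E+F = 9−21+14 = 2.

facets=14 area=649.304


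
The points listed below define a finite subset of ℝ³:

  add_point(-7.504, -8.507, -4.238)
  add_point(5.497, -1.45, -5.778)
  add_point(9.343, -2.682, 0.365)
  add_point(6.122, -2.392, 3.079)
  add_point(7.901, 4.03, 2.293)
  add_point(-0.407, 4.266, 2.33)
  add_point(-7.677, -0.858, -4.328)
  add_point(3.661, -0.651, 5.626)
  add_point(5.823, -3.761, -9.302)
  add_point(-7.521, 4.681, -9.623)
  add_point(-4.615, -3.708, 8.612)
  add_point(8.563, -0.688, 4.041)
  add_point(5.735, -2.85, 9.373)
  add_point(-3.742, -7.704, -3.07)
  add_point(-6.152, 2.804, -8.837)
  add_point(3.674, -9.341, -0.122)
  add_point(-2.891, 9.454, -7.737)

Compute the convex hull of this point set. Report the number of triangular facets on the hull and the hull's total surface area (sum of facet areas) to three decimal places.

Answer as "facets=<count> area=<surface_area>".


Extreme-point indices: [0, 2, 4, 5, 6, 8, 9, 10, 11, 12, 15, 16] — 12 of 17 on the boundary.

Triangle areas on the boundary:
  f1: (p9, p8, p16) → 53.4523
  f2: (p15, p12, p2) → 41.6252
  f3: (p15, p8, p2) → 42.4113
  f4: (p4, p5, p12) → 41.1704
  f5: (p4, p5, p16) → 46.9698
  f6: (p4, p8, p2) → 35.3841
  f7: (p4, p8, p16) → 99.8241
  f8: (p10, p15, p12) → 58.3974
  f9: (p10, p5, p12) → 52.4734
  f10: (p10, p9, p6) → 30.9721
  f11: (p10, p5, p16) → 42.9173
  f12: (p10, p9, p16) → 69.9836
  f13: (p0, p15, p8) → 64.7588
  f14: (p0, p10, p6) → 50.6841
  f15: (p0, p10, p15) → 73.1904
  f16: (p0, p9, p6) → 20.0358
  f17: (p0, p9, p8) → 97.1868
  f18: (p11, p12, p2) → 10.4613
  f19: (p11, p4, p2) → 10.6516
  f20: (p11, p4, p12) → 13.6660
Σ area = 956.216

Euler: V−E+F = 12−30+20 = 2.

facets=20 area=956.216


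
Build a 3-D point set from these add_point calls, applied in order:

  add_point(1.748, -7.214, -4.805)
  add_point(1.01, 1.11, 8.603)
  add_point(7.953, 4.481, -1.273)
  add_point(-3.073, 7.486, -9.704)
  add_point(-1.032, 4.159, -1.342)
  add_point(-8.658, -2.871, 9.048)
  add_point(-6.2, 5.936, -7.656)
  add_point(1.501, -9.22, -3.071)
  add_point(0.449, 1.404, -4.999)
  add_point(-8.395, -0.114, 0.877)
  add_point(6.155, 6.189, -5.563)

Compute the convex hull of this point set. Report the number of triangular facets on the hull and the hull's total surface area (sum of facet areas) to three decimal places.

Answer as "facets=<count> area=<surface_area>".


Points on the hull: [0, 1, 2, 3, 5, 6, 7, 9, 10] (9 of 11).

Triangle areas on the boundary:
  f1: (p1, p7, p5) → 80.1025
  f2: (p1, p7, p2) → 88.2852
  f3: (p9, p7, p5) → 60.2633
  f4: (p10, p1, p2) → 25.4323
  f5: (p10, p1, p3) → 80.6020
  f6: (p6, p9, p7) → 74.8989
  f7: (p6, p9, p5) → 15.3084
  f8: (p6, p1, p5) → 93.9731
  f9: (p6, p1, p3) → 36.1558
  f10: (p0, p10, p3) → 71.3330
  f11: (p0, p6, p7) → 14.7479
  f12: (p0, p6, p3) → 31.6119
  f13: (p0, p7, p2) → 15.6163
  f14: (p0, p10, p2) → 33.8006
Σ area = 722.131

Euler characteristic 9−21+14 = 2 ✓

facets=14 area=722.131


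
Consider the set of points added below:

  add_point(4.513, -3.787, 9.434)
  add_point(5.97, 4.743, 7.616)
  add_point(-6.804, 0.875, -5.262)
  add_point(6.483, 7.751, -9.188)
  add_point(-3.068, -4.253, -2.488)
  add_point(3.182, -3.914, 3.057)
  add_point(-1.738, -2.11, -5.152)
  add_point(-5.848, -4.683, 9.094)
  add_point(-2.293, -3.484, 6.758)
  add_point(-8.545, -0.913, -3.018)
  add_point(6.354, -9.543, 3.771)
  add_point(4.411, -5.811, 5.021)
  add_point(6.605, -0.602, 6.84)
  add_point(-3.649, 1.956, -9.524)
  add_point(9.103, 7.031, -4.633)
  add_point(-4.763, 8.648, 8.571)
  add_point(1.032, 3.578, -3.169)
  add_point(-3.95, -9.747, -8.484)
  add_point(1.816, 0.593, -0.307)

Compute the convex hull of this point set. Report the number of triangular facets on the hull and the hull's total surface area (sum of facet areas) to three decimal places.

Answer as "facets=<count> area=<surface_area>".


Hull vertices (12/19): indices [0, 1, 2, 3, 7, 9, 10, 12, 13, 14, 15, 17].

Facet areas (half cross-product norm):
  f1: (p13, p17, p9) → 46.2235
  f2: (p7, p15, p9) → 82.5431
  f3: (p7, p15, p0) → 68.6817
  f4: (p7, p17, p9) → 72.9397
  f5: (p7, p10, p17) → 109.4933
  f6: (p7, p10, p0) → 42.6685
  f7: (p1, p15, p14) → 71.3470
  f8: (p1, p15, p0) → 50.0420
  f9: (p3, p13, p17) → 58.8679
  f10: (p3, p10, p14) → 44.9358
  f11: (p3, p10, p17) → 154.9557
  f12: (p3, p15, p14) → 49.6829
  f13: (p3, p13, p15) → 111.5729
  f14: (p2, p15, p9) → 25.9715
  f15: (p2, p13, p9) → 3.2106
  f16: (p2, p13, p15) → 37.2479
  f17: (p12, p10, p0) → 19.0884
  f18: (p12, p1, p0) → 10.5028
  f19: (p12, p10, p14) → 64.0422
  f20: (p12, p1, p14) → 34.9352
Σ area = 1158.952

Check V−E+F: 12 − 30 + 20 = 2.

facets=20 area=1158.952


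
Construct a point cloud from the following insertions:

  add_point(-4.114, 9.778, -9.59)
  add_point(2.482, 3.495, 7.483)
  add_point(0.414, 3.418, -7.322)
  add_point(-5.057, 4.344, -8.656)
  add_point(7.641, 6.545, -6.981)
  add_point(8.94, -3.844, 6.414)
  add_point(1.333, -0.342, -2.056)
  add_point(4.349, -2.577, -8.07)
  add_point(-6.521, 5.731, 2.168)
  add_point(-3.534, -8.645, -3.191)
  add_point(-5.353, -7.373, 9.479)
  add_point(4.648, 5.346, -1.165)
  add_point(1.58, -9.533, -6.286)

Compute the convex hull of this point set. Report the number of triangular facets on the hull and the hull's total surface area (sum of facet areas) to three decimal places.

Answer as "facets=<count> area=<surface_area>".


facets=16 area=1014.952

Hull vertices (10/13): indices [0, 1, 3, 4, 5, 7, 8, 9, 10, 12].

Facet areas (half cross-product norm):
  f1: (p12, p10, p5) → 110.2118
  f2: (p1, p10, p8) → 70.1844
  f3: (p1, p10, p5) → 65.2192
  f4: (p1, p4, p5) → 75.8440
  f5: (p9, p12, p10) → 29.9076
  f6: (p7, p12, p5) → 57.6393
  f7: (p7, p4, p5) → 73.7654
  f8: (p0, p7, p4) → 60.5351
  f9: (p0, p1, p8) → 62.9473
  f10: (p0, p1, p4) → 97.3805
  f11: (p3, p7, p12) → 43.4826
  f12: (p3, p0, p7) → 29.2411
  f13: (p3, p9, p12) → 42.8111
  f14: (p3, p0, p8) → 30.7308
  f15: (p3, p10, p8) → 77.3803
  f16: (p3, p9, p10) → 87.6714
Σ area = 1014.952

Euler characteristic 10−24+16 = 2 ✓


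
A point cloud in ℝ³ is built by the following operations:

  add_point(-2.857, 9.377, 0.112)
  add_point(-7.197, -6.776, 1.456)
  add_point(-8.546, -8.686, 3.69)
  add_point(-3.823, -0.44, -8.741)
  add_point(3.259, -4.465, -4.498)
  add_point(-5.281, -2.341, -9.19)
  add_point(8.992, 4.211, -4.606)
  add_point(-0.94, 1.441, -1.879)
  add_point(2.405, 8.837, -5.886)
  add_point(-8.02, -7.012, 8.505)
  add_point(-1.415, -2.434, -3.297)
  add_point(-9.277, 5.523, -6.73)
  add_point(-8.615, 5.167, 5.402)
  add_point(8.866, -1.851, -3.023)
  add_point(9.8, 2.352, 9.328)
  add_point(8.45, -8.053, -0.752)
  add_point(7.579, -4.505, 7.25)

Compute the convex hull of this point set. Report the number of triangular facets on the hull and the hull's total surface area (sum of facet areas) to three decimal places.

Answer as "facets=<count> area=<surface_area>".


Points on the hull: [0, 2, 3, 5, 6, 8, 9, 11, 12, 13, 14, 15, 16] (13 of 17).

Facet areas (half cross-product norm):
  f1: (p5, p2, p11) → 67.3717
  f2: (p12, p2, p11) → 84.4667
  f3: (p8, p6, p14) → 55.1398
  f4: (p15, p5, p2) → 115.5105
  f5: (p9, p12, p14) → 116.2780
  f6: (p9, p12, p2) → 32.1379
  f7: (p9, p15, p2) → 44.6809
  f8: (p3, p6, p5) → 9.2528
  f9: (p3, p8, p6) → 46.9888
  f10: (p3, p5, p11) → 9.9201
  f11: (p3, p8, p11) → 46.0688
  f12: (p0, p12, p14) → 76.1482
  f13: (p0, p8, p14) → 68.2012
  f14: (p0, p12, p11) → 44.2287
  f15: (p0, p8, p11) → 40.2890
  f16: (p13, p6, p5) → 48.3145
  f17: (p13, p15, p5) → 51.0279
  f18: (p13, p6, p14) → 40.8714
  f19: (p13, p15, p14) → 43.2729
  f20: (p16, p15, p14) → 26.6051
  f21: (p16, p9, p14) → 54.1083
  f22: (p16, p9, p15) → 69.3174
Σ area = 1190.200

Check V−E+F: 13 − 33 + 22 = 2.

facets=22 area=1190.200


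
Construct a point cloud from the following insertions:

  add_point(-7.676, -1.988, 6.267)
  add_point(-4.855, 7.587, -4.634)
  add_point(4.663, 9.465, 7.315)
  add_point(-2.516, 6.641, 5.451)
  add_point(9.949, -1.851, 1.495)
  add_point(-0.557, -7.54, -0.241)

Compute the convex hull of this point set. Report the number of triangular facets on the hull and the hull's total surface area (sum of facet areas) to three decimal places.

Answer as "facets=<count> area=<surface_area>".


facets=8 area=574.055

6 of the 6 inputs are extreme points: [0, 1, 2, 3, 4, 5].

Per-facet area ½‖(b−a)×(c−a)‖:
  f1: (p2, p4, p0) → 110.7403
  f2: (p1, p2, p4) → 104.0913
  f3: (p5, p4, p0) → 65.2587
  f4: (p5, p1, p0) → 80.0401
  f5: (p5, p1, p4) → 97.1474
  f6: (p3, p2, p0) → 26.5618
  f7: (p3, p1, p0) → 52.3876
  f8: (p3, p1, p2) → 37.8273
Σ area = 574.055

Euler: V−E+F = 6−12+8 = 2.


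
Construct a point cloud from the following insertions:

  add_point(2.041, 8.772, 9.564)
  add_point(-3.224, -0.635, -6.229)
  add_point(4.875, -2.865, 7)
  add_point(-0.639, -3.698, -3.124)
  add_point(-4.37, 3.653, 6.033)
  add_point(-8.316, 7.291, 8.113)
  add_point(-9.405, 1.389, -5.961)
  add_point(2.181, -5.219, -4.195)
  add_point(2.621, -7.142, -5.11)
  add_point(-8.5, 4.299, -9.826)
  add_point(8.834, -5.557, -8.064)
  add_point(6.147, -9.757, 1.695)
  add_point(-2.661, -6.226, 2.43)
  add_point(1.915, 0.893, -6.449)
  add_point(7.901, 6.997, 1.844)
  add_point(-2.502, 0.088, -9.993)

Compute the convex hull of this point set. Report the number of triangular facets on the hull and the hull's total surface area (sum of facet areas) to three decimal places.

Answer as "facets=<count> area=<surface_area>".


facets=18 area=1053.608

Extreme-point indices: [0, 2, 5, 6, 8, 9, 10, 11, 12, 14, 15] — 11 of 16 on the boundary.

Triangle areas on the boundary:
  f1: (p9, p5, p6) → 33.0078
  f2: (p9, p5, p0) → 94.6808
  f3: (p8, p11, p10) → 28.5612
  f4: (p12, p5, p6) → 92.4999
  f5: (p12, p8, p6) → 60.1145
  f6: (p12, p8, p11) → 34.2616
  f7: (p2, p5, p0) → 64.5509
  f8: (p2, p12, p11) → 36.8903
  f9: (p2, p12, p5) → 72.7087
  f10: (p14, p9, p0) → 100.0547
  f11: (p14, p2, p0) → 53.1749
  f12: (p14, p11, p10) → 84.6500
  f13: (p14, p2, p11) → 47.2330
  f14: (p15, p8, p10) → 35.5891
  f15: (p15, p14, p10) → 97.7595
  f16: (p15, p14, p9) → 61.0910
  f17: (p15, p9, p6) → 17.7735
  f18: (p15, p8, p6) → 39.0062
Σ area = 1053.608

Check V−E+F: 11 − 27 + 18 = 2.


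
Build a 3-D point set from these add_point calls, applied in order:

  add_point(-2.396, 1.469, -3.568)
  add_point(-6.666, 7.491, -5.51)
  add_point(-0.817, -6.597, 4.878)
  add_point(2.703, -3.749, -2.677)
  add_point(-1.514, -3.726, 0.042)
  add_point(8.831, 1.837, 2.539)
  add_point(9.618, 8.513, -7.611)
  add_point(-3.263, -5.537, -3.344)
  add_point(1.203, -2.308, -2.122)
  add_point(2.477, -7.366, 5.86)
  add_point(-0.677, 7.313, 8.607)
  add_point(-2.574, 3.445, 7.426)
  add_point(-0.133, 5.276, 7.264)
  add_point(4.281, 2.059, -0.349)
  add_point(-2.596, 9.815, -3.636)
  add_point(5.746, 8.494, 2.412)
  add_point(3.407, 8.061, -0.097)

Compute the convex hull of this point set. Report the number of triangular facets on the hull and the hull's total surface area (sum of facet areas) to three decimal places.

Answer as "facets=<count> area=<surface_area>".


Extreme-point indices: [1, 2, 3, 5, 6, 7, 9, 10, 11, 14, 15] — 11 of 17 on the boundary.

Triangle areas on the boundary:
  f1: (p7, p6, p1) → 110.5972
  f2: (p14, p6, p1) → 26.0149
  f3: (p14, p10, p1) → 29.3694
  f4: (p5, p10, p9) → 71.5639
  f5: (p3, p7, p6) → 35.8604
  f6: (p3, p7, p9) → 29.0270
  f7: (p3, p5, p6) → 59.3832
  f8: (p3, p5, p9) → 43.9543
  f9: (p2, p7, p9) → 12.6457
  f10: (p15, p14, p6) → 53.9802
  f11: (p15, p14, p10) → 46.1847
  f12: (p15, p5, p6) → 39.0699
  f13: (p15, p5, p10) → 32.5522
  f14: (p11, p10, p9) → 20.7879
  f15: (p11, p2, p9) → 17.6687
  f16: (p11, p10, p1) → 31.4063
  f17: (p11, p7, p1) → 84.1502
  f18: (p11, p2, p7) → 45.3134
Σ area = 789.529

Check V−E+F: 11 − 27 + 18 = 2.

facets=18 area=789.529


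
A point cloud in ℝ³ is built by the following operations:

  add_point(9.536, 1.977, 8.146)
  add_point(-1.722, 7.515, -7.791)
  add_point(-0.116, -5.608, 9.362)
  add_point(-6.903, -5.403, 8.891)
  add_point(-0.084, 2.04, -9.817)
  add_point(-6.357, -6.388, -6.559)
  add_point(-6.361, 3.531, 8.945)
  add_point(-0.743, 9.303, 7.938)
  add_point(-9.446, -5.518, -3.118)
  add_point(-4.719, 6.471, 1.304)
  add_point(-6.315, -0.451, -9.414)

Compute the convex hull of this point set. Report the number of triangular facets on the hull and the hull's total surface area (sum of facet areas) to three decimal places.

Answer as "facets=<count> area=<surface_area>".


Points on the hull: [0, 1, 2, 3, 4, 5, 6, 7, 8, 9, 10] (11 of 11).

Facet areas (half cross-product norm):
  f1: (p5, p4, p0) → 112.0693
  f2: (p5, p3, p8) → 23.5028
  f3: (p1, p7, p0) → 100.1136
  f4: (p1, p4, p0) → 60.9366
  f5: (p2, p5, p0) → 102.9590
  f6: (p2, p5, p3) → 52.6921
  f7: (p9, p1, p7) → 32.5111
  f8: (p10, p5, p8) → 15.3128
  f9: (p10, p9, p8) → 54.0101
  f10: (p10, p9, p1) → 44.8235
  f11: (p10, p5, p4) → 20.6090
  f12: (p10, p1, p4) → 20.3384
  f13: (p6, p2, p3) → 30.4463
  f14: (p6, p9, p7) → 29.3506
  f15: (p6, p7, p0) → 50.6672
  f16: (p6, p2, p0) → 68.1535
  f17: (p6, p3, p8) → 54.9168
  f18: (p6, p9, p8) → 56.6972
Σ area = 930.110

Euler: V−E+F = 11−27+18 = 2.

facets=18 area=930.110


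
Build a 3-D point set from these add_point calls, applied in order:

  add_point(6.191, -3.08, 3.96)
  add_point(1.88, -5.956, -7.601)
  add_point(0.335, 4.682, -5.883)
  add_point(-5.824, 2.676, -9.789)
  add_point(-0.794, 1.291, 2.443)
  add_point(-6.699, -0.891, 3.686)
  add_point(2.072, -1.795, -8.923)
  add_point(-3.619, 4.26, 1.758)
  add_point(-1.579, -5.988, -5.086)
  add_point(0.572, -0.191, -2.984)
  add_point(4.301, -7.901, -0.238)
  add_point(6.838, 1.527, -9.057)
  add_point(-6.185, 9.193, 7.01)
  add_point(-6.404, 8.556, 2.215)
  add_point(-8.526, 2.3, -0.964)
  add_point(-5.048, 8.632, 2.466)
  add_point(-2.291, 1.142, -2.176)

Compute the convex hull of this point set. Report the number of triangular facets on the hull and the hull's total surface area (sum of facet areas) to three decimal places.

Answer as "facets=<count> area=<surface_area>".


Hull vertices (13/17): indices [0, 1, 2, 3, 5, 6, 8, 10, 11, 12, 13, 14, 15].

Area of each hull facet:
  f1: (p1, p10, p11) → 35.7237
  f2: (p13, p12, p14) → 14.7674
  f3: (p5, p12, p14) → 30.5044
  f4: (p0, p10, p11) → 43.3507
  f5: (p0, p12, p11) → 122.2188
  f6: (p0, p5, p10) → 42.9414
  f7: (p0, p5, p12) → 69.1264
  f8: (p3, p13, p14) → 32.3537
  f9: (p15, p12, p11) → 24.1981
  f10: (p15, p13, p12) → 3.2528
  f11: (p8, p1, p10) → 16.3084
  f12: (p8, p5, p10) → 44.6254
  f13: (p8, p5, p14) → 32.8187
  f14: (p8, p3, p14) → 46.6935
  f15: (p8, p3, p1) → 22.9157
  f16: (p6, p1, p11) → 10.2770
  f17: (p6, p3, p11) → 23.9377
  f18: (p6, p3, p1) → 17.7087
  f19: (p2, p3, p11) → 27.8866
  f20: (p2, p15, p11) → 20.3145
  f21: (p2, p3, p13) → 42.4398
  f22: (p2, p15, p13) → 6.9634
Σ area = 731.327

Euler characteristic 13−33+22 = 2 ✓

facets=22 area=731.327


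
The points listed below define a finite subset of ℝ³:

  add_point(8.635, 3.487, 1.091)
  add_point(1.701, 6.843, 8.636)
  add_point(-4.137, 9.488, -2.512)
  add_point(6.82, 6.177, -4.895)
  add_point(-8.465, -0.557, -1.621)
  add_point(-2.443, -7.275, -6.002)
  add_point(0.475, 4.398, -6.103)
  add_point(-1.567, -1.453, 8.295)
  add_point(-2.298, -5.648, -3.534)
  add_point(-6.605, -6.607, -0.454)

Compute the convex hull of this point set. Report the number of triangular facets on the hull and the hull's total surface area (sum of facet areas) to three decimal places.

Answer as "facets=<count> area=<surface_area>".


Hull vertices (9/10): indices [0, 1, 2, 3, 4, 5, 6, 7, 9].

Area of each hull facet:
  f1: (p1, p2, p4) → 70.3335
  f2: (p7, p1, p4) → 53.2430
  f3: (p7, p1, p0) → 47.9512
  f4: (p5, p7, p0) → 98.5642
  f5: (p3, p5, p0) → 55.3669
  f6: (p3, p1, p0) → 34.7703
  f7: (p3, p1, p2) → 71.5421
  f8: (p9, p7, p4) → 36.0139
  f9: (p9, p5, p4) → 22.2649
  f10: (p9, p5, p7) → 36.3186
  f11: (p6, p3, p2) → 24.7207
  f12: (p6, p3, p5) → 35.2311
  f13: (p6, p2, p4) → 40.1631
  f14: (p6, p5, p4) → 52.2374
Σ area = 678.721

Euler characteristic 9−21+14 = 2 ✓

facets=14 area=678.721


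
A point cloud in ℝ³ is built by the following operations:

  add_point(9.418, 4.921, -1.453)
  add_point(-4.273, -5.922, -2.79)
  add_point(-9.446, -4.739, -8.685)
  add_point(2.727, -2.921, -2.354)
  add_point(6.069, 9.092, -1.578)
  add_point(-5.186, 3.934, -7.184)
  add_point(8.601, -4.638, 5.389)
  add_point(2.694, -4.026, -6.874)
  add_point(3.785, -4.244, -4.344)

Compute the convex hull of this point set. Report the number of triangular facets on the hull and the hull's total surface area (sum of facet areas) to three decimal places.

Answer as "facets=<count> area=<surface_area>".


facets=12 area=563.087

Points on the hull: [0, 1, 2, 4, 5, 6, 7, 8] (8 of 9).

Triangle areas on the boundary:
  f1: (p4, p6, p0) → 25.1596
  f2: (p7, p6, p0) → 68.1276
  f3: (p7, p4, p0) → 32.5114
  f4: (p1, p4, p6) → 113.8669
  f5: (p1, p7, p2) → 32.5366
  f6: (p5, p7, p2) → 51.9141
  f7: (p5, p7, p4) → 72.0296
  f8: (p5, p1, p2) → 37.3838
  f9: (p5, p1, p4) → 73.1591
  f10: (p8, p7, p6) → 1.0126
  f11: (p8, p1, p6) → 44.0306
  f12: (p8, p1, p7) → 11.3551
Σ area = 563.087

Euler: V−E+F = 8−18+12 = 2.


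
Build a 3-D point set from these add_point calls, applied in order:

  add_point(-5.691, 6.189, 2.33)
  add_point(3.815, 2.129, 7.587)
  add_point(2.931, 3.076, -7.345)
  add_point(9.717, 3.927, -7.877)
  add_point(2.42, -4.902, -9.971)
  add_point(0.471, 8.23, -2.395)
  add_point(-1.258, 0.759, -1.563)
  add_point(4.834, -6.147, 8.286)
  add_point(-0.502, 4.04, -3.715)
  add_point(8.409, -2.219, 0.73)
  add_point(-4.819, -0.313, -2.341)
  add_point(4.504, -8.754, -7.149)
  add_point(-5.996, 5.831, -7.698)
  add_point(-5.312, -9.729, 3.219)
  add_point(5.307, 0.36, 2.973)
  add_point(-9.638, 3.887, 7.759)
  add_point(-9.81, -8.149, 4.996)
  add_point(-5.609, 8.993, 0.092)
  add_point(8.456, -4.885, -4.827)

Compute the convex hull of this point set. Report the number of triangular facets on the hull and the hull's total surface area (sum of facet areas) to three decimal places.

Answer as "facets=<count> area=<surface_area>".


facets=22 area=1138.261

Extreme-point indices: [1, 3, 4, 5, 7, 9, 11, 12, 13, 15, 16, 17, 18] — 13 of 19 on the boundary.

Facet areas (half cross-product norm):
  f1: (p15, p7, p16) → 91.7835
  f2: (p15, p12, p16) → 98.3522
  f3: (p15, p12, p17) → 36.7233
  f4: (p9, p18, p3) → 28.8172
  f5: (p9, p18, p7) → 23.6471
  f6: (p13, p7, p16) → 25.9912
  f7: (p4, p12, p3) → 78.2145
  f8: (p4, p12, p16) → 125.5174
  f9: (p5, p12, p3) → 49.3250
  f10: (p5, p12, p17) → 26.0773
  f11: (p1, p15, p7) → 54.9978
  f12: (p1, p9, p7) → 34.6657
  f13: (p1, p9, p3) → 45.8697
  f14: (p1, p15, p17) → 64.1172
  f15: (p1, p5, p17) → 40.2322
  f16: (p1, p5, p3) → 70.4280
  f17: (p11, p18, p3) → 23.2490
  f18: (p11, p4, p3) → 29.6399
  f19: (p11, p18, p7) → 40.5874
  f20: (p11, p13, p7) → 81.2601
  f21: (p11, p13, p16) → 19.8501
  f22: (p11, p4, p16) → 48.9158
Σ area = 1138.261

Euler: V−E+F = 13−33+22 = 2.


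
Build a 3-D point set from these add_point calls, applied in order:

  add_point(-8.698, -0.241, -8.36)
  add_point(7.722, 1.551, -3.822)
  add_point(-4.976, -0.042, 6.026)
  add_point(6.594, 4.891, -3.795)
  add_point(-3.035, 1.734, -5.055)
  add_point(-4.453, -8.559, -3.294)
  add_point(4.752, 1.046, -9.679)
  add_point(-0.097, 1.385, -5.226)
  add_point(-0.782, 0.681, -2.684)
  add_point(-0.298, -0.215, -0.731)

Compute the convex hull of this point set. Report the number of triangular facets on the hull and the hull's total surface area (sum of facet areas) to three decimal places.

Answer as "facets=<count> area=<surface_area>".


facets=10 area=472.556

Points on the hull: [0, 1, 2, 3, 4, 5, 6] (7 of 10).

Per-facet area ½‖(b−a)×(c−a)‖:
  f1: (p2, p5, p0) → 65.8690
  f2: (p2, p5, p1) → 92.7850
  f3: (p6, p5, p0) → 69.3284
  f4: (p6, p5, p1) → 48.5264
  f5: (p3, p2, p1) → 28.0847
  f6: (p3, p6, p0) → 48.0841
  f7: (p3, p6, p1) → 11.5855
  f8: (p4, p2, p0) → 37.3935
  f9: (p4, p3, p0) → 12.9802
  f10: (p4, p3, p2) → 57.9187
Σ area = 472.556

Check V−E+F: 7 − 15 + 10 = 2.


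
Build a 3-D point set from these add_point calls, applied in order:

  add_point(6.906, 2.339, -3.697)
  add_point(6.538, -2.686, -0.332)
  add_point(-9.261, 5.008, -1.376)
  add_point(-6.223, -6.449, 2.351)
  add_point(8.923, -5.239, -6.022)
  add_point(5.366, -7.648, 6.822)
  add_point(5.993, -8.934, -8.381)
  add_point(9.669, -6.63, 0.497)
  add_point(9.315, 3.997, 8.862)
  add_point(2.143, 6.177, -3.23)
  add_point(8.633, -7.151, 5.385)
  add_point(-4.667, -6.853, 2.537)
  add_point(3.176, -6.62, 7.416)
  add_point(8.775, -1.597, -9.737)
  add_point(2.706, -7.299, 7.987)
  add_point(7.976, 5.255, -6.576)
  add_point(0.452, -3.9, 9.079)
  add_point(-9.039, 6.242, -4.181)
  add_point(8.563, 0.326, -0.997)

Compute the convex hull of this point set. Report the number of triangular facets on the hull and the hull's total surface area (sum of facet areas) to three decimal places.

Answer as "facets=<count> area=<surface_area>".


Hull vertices (15/19): indices [2, 3, 4, 5, 6, 7, 8, 9, 10, 11, 13, 14, 15, 16, 17].

Facet areas (half cross-product norm):
  f1: (p8, p13, p7) → 75.7312
  f2: (p4, p6, p7) → 16.5563
  f3: (p4, p13, p7) → 9.4152
  f4: (p4, p13, p6) → 13.5550
  f5: (p15, p8, p13) → 55.6507
  f6: (p17, p15, p13) → 63.7896
  f7: (p17, p13, p6) → 80.5856
  f8: (p17, p8, p2) → 29.9534
  f9: (p17, p3, p2) → 14.8772
  f10: (p17, p3, p6) → 119.6386
  f11: (p10, p6, p7) → 15.7370
  f12: (p10, p5, p6) → 24.9351
  f13: (p10, p8, p7) → 28.9112
  f14: (p10, p5, p8) → 21.0305
  f15: (p11, p3, p6) → 9.7988
  f16: (p16, p8, p2) → 99.6383
  f17: (p16, p3, p2) → 60.4342
  f18: (p9, p15, p8) → 48.2528
  f19: (p9, p17, p8) → 65.3030
  f20: (p9, p17, p15) → 22.0543
  f21: (p14, p11, p3) → 3.8809
  f22: (p14, p16, p3) → 20.7127
  f23: (p14, p5, p6) → 20.0100
  f24: (p14, p11, p6) → 69.9707
  f25: (p14, p5, p8) → 18.1146
  f26: (p14, p16, p8) → 24.8440
Σ area = 1033.381

Euler: V−E+F = 15−39+26 = 2.

facets=26 area=1033.381


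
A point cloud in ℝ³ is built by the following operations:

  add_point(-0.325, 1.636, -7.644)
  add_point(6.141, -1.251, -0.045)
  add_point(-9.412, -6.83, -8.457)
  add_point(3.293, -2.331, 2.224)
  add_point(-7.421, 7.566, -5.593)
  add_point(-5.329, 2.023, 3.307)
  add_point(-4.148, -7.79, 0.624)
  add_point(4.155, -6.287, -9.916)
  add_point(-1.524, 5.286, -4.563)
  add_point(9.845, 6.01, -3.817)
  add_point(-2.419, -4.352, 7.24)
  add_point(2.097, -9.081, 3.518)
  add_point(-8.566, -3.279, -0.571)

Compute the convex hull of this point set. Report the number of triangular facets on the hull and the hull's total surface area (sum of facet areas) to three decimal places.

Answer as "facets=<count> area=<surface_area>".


facets=18 area=860.147

Points on the hull: [0, 1, 2, 4, 5, 6, 7, 9, 10, 11, 12] (11 of 13).

Facet areas (half cross-product norm):
  f1: (p7, p4, p2) → 99.9724
  f2: (p7, p11, p2) → 91.5104
  f3: (p12, p4, p2) → 52.1657
  f4: (p6, p11, p2) → 21.2190
  f5: (p6, p11, p10) → 23.5710
  f6: (p6, p12, p2) → 27.8849
  f7: (p6, p12, p10) → 24.5924
  f8: (p1, p10, p9) → 32.7597
  f9: (p1, p11, p10) → 35.6544
  f10: (p1, p7, p9) → 50.4468
  f11: (p1, p7, p11) → 53.1531
  f12: (p0, p4, p9) → 52.0525
  f13: (p0, p7, p9) → 54.9322
  f14: (p0, p7, p4) → 15.2907
  f15: (p5, p12, p4) → 38.6936
  f16: (p5, p12, p10) → 29.0682
  f17: (p5, p4, p9) → 88.1032
  f18: (p5, p10, p9) → 69.0774
Σ area = 860.147

Euler characteristic 11−27+18 = 2 ✓


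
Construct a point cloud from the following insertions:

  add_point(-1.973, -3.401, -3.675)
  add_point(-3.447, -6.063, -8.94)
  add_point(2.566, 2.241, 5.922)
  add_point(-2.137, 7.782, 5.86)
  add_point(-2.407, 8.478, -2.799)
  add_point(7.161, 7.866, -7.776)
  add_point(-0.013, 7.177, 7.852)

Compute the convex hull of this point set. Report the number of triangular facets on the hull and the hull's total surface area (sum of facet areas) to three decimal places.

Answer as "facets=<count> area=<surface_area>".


facets=10 area=463.399

7 of the 7 inputs are extreme points: [0, 1, 2, 3, 4, 5, 6].

Area of each hull facet:
  f1: (p4, p5, p1) → 84.1565
  f2: (p2, p5, p1) → 124.1593
  f3: (p2, p6, p5) → 45.3885
  f4: (p3, p4, p1) → 65.2374
  f5: (p3, p4, p5) → 42.4483
  f6: (p3, p6, p5) → 24.2579
  f7: (p0, p2, p1) → 5.6252
  f8: (p0, p2, p6) → 30.9014
  f9: (p0, p3, p1) → 20.1919
  f10: (p0, p3, p6) → 21.0328
Σ area = 463.399

Euler characteristic 7−15+10 = 2 ✓


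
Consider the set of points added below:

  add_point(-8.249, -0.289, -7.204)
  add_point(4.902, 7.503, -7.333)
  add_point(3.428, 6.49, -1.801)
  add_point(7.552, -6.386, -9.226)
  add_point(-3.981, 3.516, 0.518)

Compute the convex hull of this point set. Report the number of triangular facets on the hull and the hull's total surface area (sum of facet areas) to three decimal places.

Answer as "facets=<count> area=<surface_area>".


5 of the 5 inputs are extreme points: [0, 1, 2, 3, 4].

Triangle areas on the boundary:
  f1: (p1, p3, p0) → 102.7237
  f2: (p4, p3, p0) → 80.6853
  f3: (p4, p1, p0) → 59.9715
  f4: (p2, p1, p3) → 41.4697
  f5: (p2, p4, p3) → 63.9429
  f6: (p2, p4, p1) → 20.1248
Σ area = 368.918

Check V−E+F: 5 − 9 + 6 = 2.

facets=6 area=368.918


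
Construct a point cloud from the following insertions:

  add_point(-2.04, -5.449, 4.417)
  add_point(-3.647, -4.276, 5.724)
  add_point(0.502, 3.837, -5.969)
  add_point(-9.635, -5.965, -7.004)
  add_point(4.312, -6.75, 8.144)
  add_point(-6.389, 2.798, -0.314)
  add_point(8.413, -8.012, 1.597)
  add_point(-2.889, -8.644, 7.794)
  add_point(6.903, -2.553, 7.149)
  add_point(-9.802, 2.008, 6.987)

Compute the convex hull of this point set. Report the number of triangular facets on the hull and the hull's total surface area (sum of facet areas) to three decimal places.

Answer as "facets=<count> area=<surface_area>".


facets=12 area=738.626

Hull vertices (8/10): indices [2, 3, 4, 5, 6, 7, 8, 9].

Triangle areas on the boundary:
  f1: (p2, p3, p6) → 113.1714
  f2: (p7, p3, p9) → 95.3881
  f3: (p7, p3, p6) → 106.0052
  f4: (p8, p2, p9) → 119.4134
  f5: (p8, p2, p6) → 61.5852
  f6: (p5, p3, p9) → 43.9044
  f7: (p5, p2, p9) → 15.6124
  f8: (p5, p2, p3) → 51.4735
  f9: (p4, p7, p6) → 26.3967
  f10: (p4, p8, p6) → 18.7822
  f11: (p4, p7, p9) → 45.0080
  f12: (p4, p8, p9) → 41.8854
Σ area = 738.626

Euler: V−E+F = 8−18+12 = 2.


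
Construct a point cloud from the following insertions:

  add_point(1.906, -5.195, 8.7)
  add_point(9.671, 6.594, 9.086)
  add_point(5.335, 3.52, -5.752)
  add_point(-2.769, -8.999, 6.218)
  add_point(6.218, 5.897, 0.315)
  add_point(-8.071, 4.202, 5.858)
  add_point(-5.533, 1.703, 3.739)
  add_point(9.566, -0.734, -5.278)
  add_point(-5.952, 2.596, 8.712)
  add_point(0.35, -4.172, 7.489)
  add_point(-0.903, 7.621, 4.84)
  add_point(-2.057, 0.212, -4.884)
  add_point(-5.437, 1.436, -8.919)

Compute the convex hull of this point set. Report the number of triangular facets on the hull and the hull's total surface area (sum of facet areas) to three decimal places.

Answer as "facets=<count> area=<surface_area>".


facets=16 area=873.974

Points on the hull: [0, 1, 2, 3, 4, 5, 7, 8, 10, 12] (10 of 13).

Area of each hull facet:
  f1: (p12, p3, p5) → 106.2242
  f2: (p7, p12, p3) → 132.3007
  f3: (p8, p3, p5) → 22.1433
  f4: (p10, p12, p5) → 59.8640
  f5: (p10, p8, p5) → 15.2415
  f6: (p10, p8, p1) → 43.5714
  f7: (p0, p8, p1) → 76.5969
  f8: (p0, p8, p3) → 35.8901
  f9: (p0, p7, p1) → 103.9891
  f10: (p0, p7, p3) → 53.1800
  f11: (p2, p7, p12) → 28.5639
  f12: (p2, p10, p12) → 72.9181
  f13: (p4, p10, p1) → 39.8728
  f14: (p4, p2, p10) → 25.3385
  f15: (p4, p7, p1) → 38.5697
  f16: (p4, p2, p7) → 19.7101
Σ area = 873.974

Check V−E+F: 10 − 24 + 16 = 2.


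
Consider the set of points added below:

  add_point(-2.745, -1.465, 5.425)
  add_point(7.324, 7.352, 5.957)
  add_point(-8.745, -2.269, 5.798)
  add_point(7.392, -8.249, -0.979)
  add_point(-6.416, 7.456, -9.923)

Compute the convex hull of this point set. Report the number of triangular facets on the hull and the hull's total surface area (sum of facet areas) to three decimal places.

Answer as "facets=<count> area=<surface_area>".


facets=6 area=643.223

Extreme-point indices: [0, 1, 2, 3, 4] — 5 of 5 on the boundary.

Facet areas (half cross-product norm):
  f1: (p4, p3, p2) → 166.8578
  f2: (p4, p1, p2) → 162.2276
  f3: (p4, p1, p3) → 171.0047
  f4: (p0, p3, p2) → 30.1904
  f5: (p0, p1, p2) → 22.7470
  f6: (p0, p1, p3) → 90.1956
Σ area = 643.223

Euler: V−E+F = 5−9+6 = 2.


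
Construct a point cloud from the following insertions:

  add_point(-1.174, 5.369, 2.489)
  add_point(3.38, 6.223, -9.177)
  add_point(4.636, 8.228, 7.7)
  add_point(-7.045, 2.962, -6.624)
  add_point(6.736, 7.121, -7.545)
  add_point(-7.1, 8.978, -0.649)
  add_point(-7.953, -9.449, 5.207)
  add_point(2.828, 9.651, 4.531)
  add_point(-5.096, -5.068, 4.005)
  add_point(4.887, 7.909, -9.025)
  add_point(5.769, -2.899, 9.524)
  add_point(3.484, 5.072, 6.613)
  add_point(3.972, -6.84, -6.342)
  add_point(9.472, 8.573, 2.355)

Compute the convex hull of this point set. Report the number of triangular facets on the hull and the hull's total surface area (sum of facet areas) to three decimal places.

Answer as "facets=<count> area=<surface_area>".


facets=18 area=1065.872

11 of the 14 inputs are extreme points: [1, 2, 3, 4, 5, 6, 7, 9, 10, 12, 13].

Area of each hull facet:
  f1: (p9, p7, p13) → 43.3865
  f2: (p9, p5, p7) → 73.2230
  f3: (p3, p5, p6) → 72.7696
  f4: (p3, p9, p1) → 7.2952
  f5: (p3, p9, p5) → 55.2090
  f6: (p2, p7, p13) → 13.4462
  f7: (p2, p10, p13) → 40.6871
  f8: (p2, p10, p6) → 86.0774
  f9: (p2, p5, p6) → 137.0537
  f10: (p2, p5, p7) → 14.2655
  f11: (p12, p9, p1) → 11.0803
  f12: (p12, p10, p6) → 115.5687
  f13: (p12, p10, p13) → 111.1084
  f14: (p12, p3, p6) → 112.8202
  f15: (p12, p3, p1) → 71.8004
  f16: (p4, p9, p13) → 9.0231
  f17: (p4, p12, p13) → 73.6499
  f18: (p4, p12, p9) → 17.4075
Σ area = 1065.872

Euler: V−E+F = 11−27+18 = 2.


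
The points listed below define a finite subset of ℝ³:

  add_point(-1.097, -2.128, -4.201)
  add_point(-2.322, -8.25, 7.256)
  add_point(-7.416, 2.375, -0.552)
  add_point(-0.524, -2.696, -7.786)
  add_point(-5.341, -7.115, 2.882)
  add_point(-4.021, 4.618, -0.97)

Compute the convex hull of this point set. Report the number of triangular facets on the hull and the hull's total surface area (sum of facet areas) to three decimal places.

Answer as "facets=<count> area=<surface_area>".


facets=8 area=234.994

Extreme-point indices: [0, 1, 2, 3, 4, 5] — 6 of 6 on the boundary.

Per-facet area ½‖(b−a)×(c−a)‖:
  f1: (p5, p3, p2) → 21.6458
  f2: (p5, p1, p2) → 28.4913
  f3: (p4, p3, p2) → 54.5783
  f4: (p4, p1, p2) → 22.9551
  f5: (p4, p1, p3) → 28.4791
  f6: (p0, p1, p3) → 14.4229
  f7: (p0, p5, p3) → 12.0296
  f8: (p0, p5, p1) → 52.3921
Σ area = 234.994

Check V−E+F: 6 − 12 + 8 = 2.


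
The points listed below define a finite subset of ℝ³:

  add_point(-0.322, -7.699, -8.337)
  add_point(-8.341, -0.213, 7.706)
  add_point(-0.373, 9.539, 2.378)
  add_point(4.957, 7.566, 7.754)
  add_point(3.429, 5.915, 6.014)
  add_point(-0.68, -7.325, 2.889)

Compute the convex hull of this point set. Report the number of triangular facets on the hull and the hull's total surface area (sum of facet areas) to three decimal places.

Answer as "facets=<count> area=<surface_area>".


facets=6 area=491.151

5 of the 6 inputs are extreme points: [0, 1, 2, 3, 5].

Area of each hull facet:
  f1: (p2, p3, p1) → 53.4189
  f2: (p2, p0, p1) → 127.2729
  f3: (p2, p0, p3) → 78.5326
  f4: (p5, p3, p1) → 85.5827
  f5: (p5, p0, p1) → 57.4299
  f6: (p5, p0, p3) → 88.9141
Σ area = 491.151

Check V−E+F: 5 − 9 + 6 = 2.


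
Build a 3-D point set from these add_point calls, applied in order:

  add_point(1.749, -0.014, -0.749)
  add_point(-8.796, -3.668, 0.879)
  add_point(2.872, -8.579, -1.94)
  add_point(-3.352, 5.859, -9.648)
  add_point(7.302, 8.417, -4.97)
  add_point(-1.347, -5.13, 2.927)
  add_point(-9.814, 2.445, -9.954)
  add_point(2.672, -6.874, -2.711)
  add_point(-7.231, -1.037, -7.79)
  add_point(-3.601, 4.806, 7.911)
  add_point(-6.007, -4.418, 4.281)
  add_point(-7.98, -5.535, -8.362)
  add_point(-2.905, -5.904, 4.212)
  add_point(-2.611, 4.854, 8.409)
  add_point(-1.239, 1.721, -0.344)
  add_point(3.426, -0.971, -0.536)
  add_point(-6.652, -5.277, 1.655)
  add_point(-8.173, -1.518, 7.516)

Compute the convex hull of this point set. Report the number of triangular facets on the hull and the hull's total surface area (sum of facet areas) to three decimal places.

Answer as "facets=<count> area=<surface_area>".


Hull vertices (14/18): indices [1, 2, 3, 4, 6, 7, 9, 10, 11, 12, 13, 15, 16, 17].

Area of each hull facet:
  f1: (p9, p13, p4) → 9.2969
  f2: (p9, p17, p6) → 70.0764
  f3: (p9, p17, p13) → 3.5303
  f4: (p15, p2, p4) → 26.7079
  f5: (p15, p13, p4) → 67.8240
  f6: (p15, p13, p2) → 39.3123
  f7: (p12, p13, p2) → 43.7604
  f8: (p12, p17, p13) → 32.3499
  f9: (p7, p2, p4) → 7.0558
  f10: (p7, p11, p2) → 10.5399
  f11: (p16, p11, p2) → 52.7153
  f12: (p16, p12, p2) → 19.9124
  f13: (p3, p7, p4) → 87.8762
  f14: (p3, p7, p11) → 73.8040
  f15: (p3, p11, p6) → 29.5835
  f16: (p3, p9, p6) → 64.3422
  f17: (p3, p9, p4) → 97.5063
  f18: (p1, p16, p17) → 9.6555
  f19: (p1, p16, p11) → 13.1485
  f20: (p1, p17, p6) → 32.0719
  f21: (p1, p11, p6) → 39.4580
  f22: (p10, p12, p17) → 6.1710
  f23: (p10, p16, p17) → 4.9436
  f24: (p10, p16, p12) → 4.8728
Σ area = 846.515

Check V−E+F: 14 − 36 + 24 = 2.

facets=24 area=846.515


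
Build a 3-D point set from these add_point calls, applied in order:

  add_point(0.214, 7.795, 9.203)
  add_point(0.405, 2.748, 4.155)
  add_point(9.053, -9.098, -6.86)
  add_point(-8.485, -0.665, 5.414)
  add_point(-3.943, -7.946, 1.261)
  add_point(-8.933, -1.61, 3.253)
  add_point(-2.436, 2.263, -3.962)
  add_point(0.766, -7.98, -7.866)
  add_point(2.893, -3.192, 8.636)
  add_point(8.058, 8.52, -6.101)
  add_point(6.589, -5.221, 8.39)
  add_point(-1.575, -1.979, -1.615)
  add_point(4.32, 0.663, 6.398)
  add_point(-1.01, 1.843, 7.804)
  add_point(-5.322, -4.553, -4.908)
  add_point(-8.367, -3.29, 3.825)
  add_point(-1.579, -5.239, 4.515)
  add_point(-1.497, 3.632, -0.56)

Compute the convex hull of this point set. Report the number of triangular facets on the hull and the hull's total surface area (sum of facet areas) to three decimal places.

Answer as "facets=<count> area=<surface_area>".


Extreme-point indices: [0, 2, 3, 4, 5, 6, 7, 8, 9, 10, 14, 15] — 12 of 18 on the boundary.

Triangle areas on the boundary:
  f1: (p10, p9, p2) → 134.4943
  f2: (p10, p0, p9) → 122.0844
  f3: (p7, p9, p2) → 73.1276
  f4: (p7, p14, p9) → 68.2059
  f5: (p6, p14, p9) → 29.7422
  f6: (p6, p0, p9) → 88.4300
  f7: (p6, p14, p5) → 33.9688
  f8: (p6, p3, p5) → 11.7090
  f9: (p6, p3, p0) → 70.2708
  f10: (p15, p3, p5) → 2.2355
  f11: (p15, p14, p5) → 8.6750
  f12: (p8, p10, p0) → 17.6179
  f13: (p8, p3, p0) → 62.3797
  f14: (p8, p15, p10) → 16.2467
  f15: (p8, p15, p3) → 18.5113
  f16: (p4, p10, p2) → 92.4691
  f17: (p4, p7, p2) → 40.5876
  f18: (p4, p15, p10) → 44.2896
  f19: (p4, p7, p14) → 27.2001
  f20: (p4, p15, p14) → 24.6199
Σ area = 986.866

Euler characteristic 12−30+20 = 2 ✓

facets=20 area=986.866


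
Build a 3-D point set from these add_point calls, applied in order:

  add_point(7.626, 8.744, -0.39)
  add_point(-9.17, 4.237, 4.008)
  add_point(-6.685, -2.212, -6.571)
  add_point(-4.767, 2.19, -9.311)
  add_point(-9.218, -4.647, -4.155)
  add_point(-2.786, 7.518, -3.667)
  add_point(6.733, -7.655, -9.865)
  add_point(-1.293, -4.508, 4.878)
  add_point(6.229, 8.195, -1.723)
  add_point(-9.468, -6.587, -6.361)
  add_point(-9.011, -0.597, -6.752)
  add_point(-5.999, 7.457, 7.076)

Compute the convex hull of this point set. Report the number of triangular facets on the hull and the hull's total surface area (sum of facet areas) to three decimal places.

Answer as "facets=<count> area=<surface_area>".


Hull vertices (11/12): indices [0, 1, 3, 4, 5, 6, 7, 8, 9, 10, 11].

Triangle areas on the boundary:
  f1: (p7, p6, p9) → 107.5029
  f2: (p7, p6, p0) → 133.1857
  f3: (p7, p11, p0) → 96.3175
  f4: (p3, p6, p9) → 77.1417
  f5: (p4, p7, p9) → 13.8160
  f6: (p8, p6, p0) → 15.2087
  f7: (p8, p3, p6) → 106.3597
  f8: (p1, p7, p11) → 32.2308
  f9: (p1, p4, p7) → 61.9359
  f10: (p1, p4, p9) → 2.3677
  f11: (p5, p8, p3) → 33.2962
  f12: (p5, p1, p11) → 28.4692
  f13: (p5, p11, p0) → 61.5788
  f14: (p5, p8, p0) → 5.0638
  f15: (p10, p3, p9) → 14.0188
  f16: (p10, p1, p9) → 33.2975
  f17: (p10, p5, p3) → 22.3420
  f18: (p10, p5, p1) → 51.9125
Σ area = 896.045

Euler: V−E+F = 11−27+18 = 2.

facets=18 area=896.045
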